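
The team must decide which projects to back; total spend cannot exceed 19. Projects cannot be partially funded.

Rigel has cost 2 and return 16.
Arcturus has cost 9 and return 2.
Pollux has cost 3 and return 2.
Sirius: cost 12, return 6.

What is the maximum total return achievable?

Allowing fractional choices, the relaxed optimum would be about 24.4, but projects are indivisible.
Rigel + Pollux + Sirius: cost 2 + 3 + 12 = 17 ≤ 19, return 16 + 2 + 6 = 24.
Rigel + Sirius: cost 2 + 12 = 14 ≤ 19, return 16 + 6 = 22.
Best is Rigel, Pollux, and Sirius with total return 24.

24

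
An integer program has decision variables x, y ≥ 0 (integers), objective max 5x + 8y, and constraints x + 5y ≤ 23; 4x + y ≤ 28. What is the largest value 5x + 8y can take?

(x,y)=(6,3): 1·6+5·3=21≤23, 4·6+1·3=27≤28, objective 54.
(x,y)=(5,3): 1·5+5·3=20≤23, 4·5+1·3=23≤28, objective 49.
(x,y)=(6,2): 1·6+5·2=16≤23, 4·6+1·2=26≤28, objective 46.
(x,y)=(5,2): 1·5+5·2=15≤23, 4·5+1·2=22≤28, objective 41.
The best lattice point is (6,3), giving 54.

54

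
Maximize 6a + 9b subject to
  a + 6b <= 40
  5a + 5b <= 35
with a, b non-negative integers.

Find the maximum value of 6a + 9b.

60

(a,b)=(1,6) is feasible, giving 60.
(a,b)=(2,5) is feasible, giving 57.
(a,b)=(0,6) is feasible, giving 54.
No feasible integer point exceeds 60.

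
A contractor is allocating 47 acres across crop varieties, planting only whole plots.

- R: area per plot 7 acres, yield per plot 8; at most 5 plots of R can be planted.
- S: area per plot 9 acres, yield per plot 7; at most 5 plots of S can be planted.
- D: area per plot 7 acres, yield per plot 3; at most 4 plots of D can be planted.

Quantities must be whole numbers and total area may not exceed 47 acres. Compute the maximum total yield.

47

This is a bounded integer knapsack.
R has the best ratio (8/7); taking only R gives at most 5×8 = 40 (stopped by the supply cap of 5).
Mixing does better — 5×R and 1×S: area 44 ≤ 47, yield 5·8 + 1·7 = 47.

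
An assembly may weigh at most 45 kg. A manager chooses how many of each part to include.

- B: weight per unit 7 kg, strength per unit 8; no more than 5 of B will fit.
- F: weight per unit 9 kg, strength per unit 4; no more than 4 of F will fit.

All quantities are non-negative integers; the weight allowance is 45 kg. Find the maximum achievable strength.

5×B: weight 35 ≤ 45, strength 5·8 = 40.
5×B and 1×F: weight 44 ≤ 45, strength 5·8 + 1·4 = 44.
Best is 44.

44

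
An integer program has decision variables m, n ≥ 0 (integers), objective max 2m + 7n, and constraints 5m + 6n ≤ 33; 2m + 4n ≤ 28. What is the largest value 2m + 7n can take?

35

The continuous relaxation peaks at (0, 5.5) with value 38.50; rounding to a feasible lattice point costs some objective.
(m,n)=(0,5): 5·0+6·5=30≤33, 2·0+4·5=20≤28, objective 35.
(m,n)=(1,4): 5·1+6·4=29≤33, 2·1+4·4=18≤28, objective 30.
(m,n)=(0,4): 5·0+6·4=24≤33, 2·0+4·4=16≤28, objective 28.
Maximum is 35 at (m,n)=(0,5).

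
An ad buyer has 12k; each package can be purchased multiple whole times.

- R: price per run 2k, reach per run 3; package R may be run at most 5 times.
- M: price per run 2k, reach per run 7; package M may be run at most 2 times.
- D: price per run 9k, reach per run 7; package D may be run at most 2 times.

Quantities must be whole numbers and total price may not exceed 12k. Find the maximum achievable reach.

26

This is a bounded integer knapsack.
M has the best ratio (7/2); taking only M gives at most 2×7 = 14 (stopped by the supply cap of 2).
Mixing does better — 4×R and 2×M: price 12 ≤ 12, reach 4·3 + 2·7 = 26.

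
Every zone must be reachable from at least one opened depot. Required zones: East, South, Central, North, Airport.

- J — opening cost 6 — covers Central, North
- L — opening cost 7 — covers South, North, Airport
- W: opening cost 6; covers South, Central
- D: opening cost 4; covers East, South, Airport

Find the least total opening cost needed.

Choose J and D: together they cover East, South, Central, North, Airport — every zone.
Total opening cost: 6 + 4 = 10.
No cover costs less than 10.

10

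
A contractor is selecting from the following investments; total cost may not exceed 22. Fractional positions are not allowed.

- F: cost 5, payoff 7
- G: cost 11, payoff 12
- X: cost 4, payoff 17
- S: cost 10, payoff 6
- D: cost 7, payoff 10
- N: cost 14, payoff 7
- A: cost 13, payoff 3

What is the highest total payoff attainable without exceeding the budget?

39

Allowing fractional choices, the relaxed optimum would be about 40.5, but investments are indivisible.
F + X + D: cost 5 + 4 + 7 = 16 ≤ 22, payoff 7 + 17 + 10 = 34.
F + G + X: cost 5 + 11 + 4 = 20 ≤ 22, payoff 7 + 12 + 17 = 36.
G + X + D: cost 11 + 4 + 7 = 22 ≤ 22, payoff 12 + 17 + 10 = 39.
Best is G, X, and D with total payoff 39.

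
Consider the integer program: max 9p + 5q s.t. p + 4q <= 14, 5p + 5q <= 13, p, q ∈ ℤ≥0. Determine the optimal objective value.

Relaxing integrality, the LP optimum is 23.40 at (p,q) = (2.6, 0), which is not an integer point.
(p,q)=(2,0) is feasible, giving 18.
(p,q)=(1,1) is feasible, giving 14.
(p,q)=(1,0) is feasible, giving 9.
The best lattice point is (2,0), giving 18.

18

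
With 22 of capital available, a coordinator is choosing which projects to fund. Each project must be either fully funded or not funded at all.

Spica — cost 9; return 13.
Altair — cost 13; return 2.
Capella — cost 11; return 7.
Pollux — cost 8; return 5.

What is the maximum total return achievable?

20

Take Spica and Capella: cost 9 + 11 = 20 ≤ 22, return 13 + 7 = 20.
No other feasible combination does better.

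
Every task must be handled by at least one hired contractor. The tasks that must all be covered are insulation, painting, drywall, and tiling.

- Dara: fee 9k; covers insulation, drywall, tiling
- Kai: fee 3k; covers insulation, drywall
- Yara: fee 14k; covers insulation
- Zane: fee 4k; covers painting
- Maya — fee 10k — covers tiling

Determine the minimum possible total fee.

13

The greedy cost-per-new-task heuristic would pick Kai, Zane, and Dara for 16, but a cheaper cover exists.
Choose Dara and Zane: together they cover insulation, painting, drywall, tiling — every task.
Total fee: 9 + 4 = 13.
No cover costs less than 13.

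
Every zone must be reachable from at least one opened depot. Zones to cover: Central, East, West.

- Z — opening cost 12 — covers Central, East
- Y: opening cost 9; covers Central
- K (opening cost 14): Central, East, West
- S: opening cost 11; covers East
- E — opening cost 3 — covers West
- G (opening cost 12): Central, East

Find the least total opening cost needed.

This is an integer covering problem.
The greedy cost-per-new-zone heuristic would pick E and Z for 15, but a cheaper cover exists.
K alone covers Central, East, West — every zone.
Total opening cost: 14.
No cover costs less than 14.

14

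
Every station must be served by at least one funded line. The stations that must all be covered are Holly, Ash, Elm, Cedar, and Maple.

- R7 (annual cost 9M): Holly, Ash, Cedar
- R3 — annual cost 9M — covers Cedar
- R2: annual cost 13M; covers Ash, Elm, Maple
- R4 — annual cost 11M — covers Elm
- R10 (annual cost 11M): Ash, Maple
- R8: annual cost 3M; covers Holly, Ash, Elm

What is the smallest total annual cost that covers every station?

Choose R7 and R2: together they cover Holly, Ash, Elm, Cedar, Maple — every station.
Total annual cost: 9 + 13 = 22.

22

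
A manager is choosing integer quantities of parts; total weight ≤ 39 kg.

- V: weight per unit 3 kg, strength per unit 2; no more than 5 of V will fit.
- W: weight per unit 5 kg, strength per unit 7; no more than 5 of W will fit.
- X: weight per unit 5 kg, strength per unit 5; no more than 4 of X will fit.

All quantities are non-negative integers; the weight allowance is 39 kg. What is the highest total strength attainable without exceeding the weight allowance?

1×V, 5×W, and 2×X: weight 38 ≤ 39, strength 1·2 + 5·7 + 2·5 = 47.
3×V, 5×W, and 1×X: weight 39 ≤ 39, strength 3·2 + 5·7 + 1·5 = 46.
Best is 47.

47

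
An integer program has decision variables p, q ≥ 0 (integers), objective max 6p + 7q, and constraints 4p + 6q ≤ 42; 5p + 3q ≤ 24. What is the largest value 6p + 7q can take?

49

The continuous relaxation peaks at (1, 6.33) with value 50.33; rounding to a feasible lattice point costs some objective.
(p,q)=(0,7): 4·0+6·7=42≤42, 5·0+3·7=21≤24, objective 49.
(p,q)=(1,6): 4·1+6·6=40≤42, 5·1+3·6=23≤24, objective 48.
(p,q)=(0,6): 4·0+6·6=36≤42, 5·0+3·6=18≤24, objective 42.
Maximum is 49 at (p,q)=(0,7).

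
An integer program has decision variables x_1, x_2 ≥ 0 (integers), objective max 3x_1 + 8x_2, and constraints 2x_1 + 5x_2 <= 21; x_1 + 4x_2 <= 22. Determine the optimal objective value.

33

(x_1,x_2)=(3,3): 2·3+5·3=21≤21, 1·3+4·3=15≤22, objective 33.
(x_1,x_2)=(0,4): 2·0+5·4=20≤21, 1·0+4·4=16≤22, objective 32.
(x_1,x_2)=(2,3): 2·2+5·3=19≤21, 1·2+4·3=14≤22, objective 30.
No feasible integer point exceeds 33.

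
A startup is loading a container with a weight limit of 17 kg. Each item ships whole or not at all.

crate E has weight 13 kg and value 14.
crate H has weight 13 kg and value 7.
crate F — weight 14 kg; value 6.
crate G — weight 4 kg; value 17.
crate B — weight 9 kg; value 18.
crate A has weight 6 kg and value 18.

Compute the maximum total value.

36

Take crate B and crate A: weight 9 + 6 = 15 ≤ 17, value 18 + 18 = 36.
No other feasible combination does better.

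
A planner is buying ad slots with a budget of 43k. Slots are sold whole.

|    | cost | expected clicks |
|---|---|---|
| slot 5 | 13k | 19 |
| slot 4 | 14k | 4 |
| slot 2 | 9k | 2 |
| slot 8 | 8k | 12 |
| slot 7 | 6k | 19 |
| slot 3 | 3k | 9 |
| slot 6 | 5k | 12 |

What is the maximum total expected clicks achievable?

71

Allowing fractional choices, the relaxed optimum would be about 73.3, but ad slots are indivisible.
slot 5 + slot 8 + slot 7 + slot 3 + slot 6: cost 13 + 8 + 6 + 3 + 5 = 35 ≤ 43, expected clicks 19 + 12 + 19 + 9 + 12 = 71.
slot 5 + slot 4 + slot 7 + slot 3 + slot 6: cost 13 + 14 + 6 + 3 + 5 = 41 ≤ 43, expected clicks 19 + 4 + 19 + 9 + 12 = 63.
slot 5 + slot 2 + slot 8 + slot 7 + slot 6: cost 13 + 9 + 8 + 6 + 5 = 41 ≤ 43, expected clicks 19 + 2 + 12 + 19 + 12 = 64.
Best is slot 5, slot 8, slot 7, slot 3, and slot 6 with total expected clicks 71.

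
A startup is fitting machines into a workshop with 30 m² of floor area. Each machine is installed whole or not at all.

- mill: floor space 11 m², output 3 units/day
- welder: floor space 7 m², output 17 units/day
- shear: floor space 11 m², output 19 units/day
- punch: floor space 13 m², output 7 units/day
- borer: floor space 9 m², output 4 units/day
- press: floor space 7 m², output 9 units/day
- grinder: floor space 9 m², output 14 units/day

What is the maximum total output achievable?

50

Take welder, shear, and grinder: floor space 7 + 11 + 9 = 27 ≤ 30, output 17 + 19 + 14 = 50.
No other feasible combination does better.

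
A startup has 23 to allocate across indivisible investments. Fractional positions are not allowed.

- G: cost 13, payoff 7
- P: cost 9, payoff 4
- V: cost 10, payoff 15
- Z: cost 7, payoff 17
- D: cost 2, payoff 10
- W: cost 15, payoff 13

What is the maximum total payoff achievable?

42

Treat it as a binary knapsack problem.
Take V, Z, and D: cost 10 + 7 + 2 = 19 ≤ 23, payoff 15 + 17 + 10 = 42.
No other feasible combination does better.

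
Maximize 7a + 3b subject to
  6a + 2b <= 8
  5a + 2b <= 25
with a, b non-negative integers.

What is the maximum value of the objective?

(a,b)=(0,4): 6·0+2·4=8≤8, 5·0+2·4=8≤25, objective 12.
(a,b)=(0,3): 6·0+2·3=6≤8, 5·0+2·3=6≤25, objective 9.
Maximum is 12 at (a,b)=(0,4).

12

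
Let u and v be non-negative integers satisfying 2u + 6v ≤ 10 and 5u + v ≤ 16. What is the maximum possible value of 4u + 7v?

15

(u,v)=(2,1): 2·2+6·1=10≤10, 5·2+1·1=11≤16, objective 15.
(u,v)=(3,0): 2·3+6·0=6≤10, 5·3+1·0=15≤16, objective 12.
(u,v)=(1,1): 2·1+6·1=8≤10, 5·1+1·1=6≤16, objective 11.
(u,v)=(2,0): 2·2+6·0=4≤10, 5·2+1·0=10≤16, objective 8.
Maximum is 15 at (u,v)=(2,1).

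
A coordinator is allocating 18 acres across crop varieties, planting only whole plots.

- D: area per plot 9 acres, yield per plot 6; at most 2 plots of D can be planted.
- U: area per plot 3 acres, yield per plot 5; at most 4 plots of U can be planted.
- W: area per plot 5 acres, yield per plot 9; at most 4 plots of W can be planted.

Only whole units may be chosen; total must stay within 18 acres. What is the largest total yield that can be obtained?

W has the best ratio (9/5); taking only W gives at most 3×9 = 27 (stopped by the area limit).
Mixing does better — 1×U and 3×W: area 18 ≤ 18, yield 1·5 + 3·9 = 32.

32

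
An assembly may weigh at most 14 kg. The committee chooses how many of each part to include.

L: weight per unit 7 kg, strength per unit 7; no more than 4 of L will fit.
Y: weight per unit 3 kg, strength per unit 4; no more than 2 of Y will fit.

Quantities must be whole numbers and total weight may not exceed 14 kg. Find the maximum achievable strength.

Y has the best ratio (4/3); taking only Y gives at most 2×4 = 8 (stopped by the supply cap of 2).
Mixing does better — 1×L and 2×Y: weight 13 ≤ 14, strength 1·7 + 2·4 = 15.

15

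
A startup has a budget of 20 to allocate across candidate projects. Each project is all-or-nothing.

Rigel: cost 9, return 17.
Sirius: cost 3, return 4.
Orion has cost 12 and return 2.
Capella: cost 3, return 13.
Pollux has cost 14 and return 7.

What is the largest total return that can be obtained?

Take Rigel, Sirius, and Capella: cost 9 + 3 + 3 = 15 ≤ 20, return 17 + 4 + 13 = 34.
No other feasible combination does better.

34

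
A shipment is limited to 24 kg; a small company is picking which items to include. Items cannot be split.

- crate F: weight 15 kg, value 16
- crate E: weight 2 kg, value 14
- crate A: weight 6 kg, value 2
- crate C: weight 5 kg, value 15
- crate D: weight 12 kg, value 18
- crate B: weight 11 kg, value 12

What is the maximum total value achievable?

47

This is a 0-1 knapsack instance.
crate E + crate A + crate C + crate B: weight 2 + 6 + 5 + 11 = 24 ≤ 24, value 14 + 2 + 15 + 12 = 43.
crate E + crate C + crate D: weight 2 + 5 + 12 = 19 ≤ 24, value 14 + 15 + 18 = 47.
crate F + crate E + crate C: weight 15 + 2 + 5 = 22 ≤ 24, value 16 + 14 + 15 = 45.
Best is crate E, crate C, and crate D with total value 47.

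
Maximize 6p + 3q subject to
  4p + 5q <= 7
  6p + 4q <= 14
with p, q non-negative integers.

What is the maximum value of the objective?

6

(p,q)=(1,0): 4·1+5·0=4≤7, 6·1+4·0=6≤14, objective 6.
(p,q)=(0,1): 4·0+5·1=5≤7, 6·0+4·1=4≤14, objective 3.
(p,q)=(0,0): 4·0+5·0=0≤7, 6·0+4·0=0≤14, objective 0.
The best lattice point is (1,0), giving 6.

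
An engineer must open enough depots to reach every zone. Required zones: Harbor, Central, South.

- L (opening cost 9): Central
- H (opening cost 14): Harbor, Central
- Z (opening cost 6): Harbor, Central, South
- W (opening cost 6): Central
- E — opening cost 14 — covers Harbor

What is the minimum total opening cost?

This is a weighted set-cover instance.
Z alone covers Harbor, Central, South — every zone.
Total opening cost: 6.
No cover costs less than 6.

6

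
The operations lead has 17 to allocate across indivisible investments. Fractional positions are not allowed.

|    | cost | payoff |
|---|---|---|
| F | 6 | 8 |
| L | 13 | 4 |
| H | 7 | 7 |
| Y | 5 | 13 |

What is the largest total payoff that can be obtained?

21

Treat it as a binary knapsack problem.
Take F and Y: cost 6 + 5 = 11 ≤ 17, payoff 8 + 13 = 21.
No other feasible combination does better.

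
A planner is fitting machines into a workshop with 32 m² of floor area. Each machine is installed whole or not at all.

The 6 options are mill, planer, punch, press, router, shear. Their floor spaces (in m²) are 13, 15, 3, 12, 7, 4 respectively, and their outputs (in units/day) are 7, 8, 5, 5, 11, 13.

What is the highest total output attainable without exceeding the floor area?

37

Take planer, punch, router, and shear: floor space 15 + 3 + 7 + 4 = 29 ≤ 32, output 8 + 5 + 11 + 13 = 37.
No other feasible combination does better.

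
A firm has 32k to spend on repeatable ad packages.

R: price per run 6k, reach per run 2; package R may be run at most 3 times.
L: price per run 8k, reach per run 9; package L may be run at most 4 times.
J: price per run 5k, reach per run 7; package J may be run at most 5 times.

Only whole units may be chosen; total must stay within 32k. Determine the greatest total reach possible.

This is a bounded integer knapsack.
1×L and 4×J: price 28 ≤ 32, reach 1·9 + 4·7 = 37.
2×L and 3×J: price 31 ≤ 32, reach 2·9 + 3·7 = 39.
Best is 39.

39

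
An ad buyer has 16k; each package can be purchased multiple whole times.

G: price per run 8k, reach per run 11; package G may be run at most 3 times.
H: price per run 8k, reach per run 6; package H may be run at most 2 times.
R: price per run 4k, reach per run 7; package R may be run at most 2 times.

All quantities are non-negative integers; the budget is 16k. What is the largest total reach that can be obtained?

25

R has the best ratio (7/4); taking only R gives at most 2×7 = 14 (stopped by the supply cap of 2).
Mixing does better — 1×G and 2×R: price 16 ≤ 16, reach 1·11 + 2·7 = 25.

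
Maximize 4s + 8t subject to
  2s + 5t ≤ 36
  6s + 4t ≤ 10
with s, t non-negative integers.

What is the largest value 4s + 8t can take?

16

Relaxing integrality, the LP optimum is 20.00 at (s,t) = (0, 2.5), which is not an integer point.
(s,t)=(0,2): 2·0+5·2=10≤36, 6·0+4·2=8≤10, objective 16.
(s,t)=(1,1): 2·1+5·1=7≤36, 6·1+4·1=10≤10, objective 12.
(s,t)=(0,1): 2·0+5·1=5≤36, 6·0+4·1=4≤10, objective 8.
No feasible integer point exceeds 16.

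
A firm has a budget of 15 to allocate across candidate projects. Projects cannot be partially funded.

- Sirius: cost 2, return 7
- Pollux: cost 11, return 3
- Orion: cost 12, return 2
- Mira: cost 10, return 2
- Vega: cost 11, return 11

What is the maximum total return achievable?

Allowing fractional choices, the relaxed optimum would be about 18.5, but projects are indivisible.
Sirius + Vega: cost 2 + 11 = 13 ≤ 15, return 7 + 11 = 18.
Vega: cost 11 ≤ 15, return 11.
Sirius + Pollux: cost 2 + 11 = 13 ≤ 15, return 7 + 3 = 10.
Best is Sirius and Vega with total return 18.

18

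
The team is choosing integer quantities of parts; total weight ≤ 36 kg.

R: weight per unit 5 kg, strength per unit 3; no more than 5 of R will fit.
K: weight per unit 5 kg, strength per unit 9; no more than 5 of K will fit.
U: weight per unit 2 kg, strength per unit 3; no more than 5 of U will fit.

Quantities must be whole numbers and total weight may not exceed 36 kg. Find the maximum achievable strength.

60

5×K and 4×U: weight 33 ≤ 36, strength 5·9 + 4·3 = 57.
5×K and 5×U: weight 35 ≤ 36, strength 5·9 + 5·3 = 60.
Best is 60.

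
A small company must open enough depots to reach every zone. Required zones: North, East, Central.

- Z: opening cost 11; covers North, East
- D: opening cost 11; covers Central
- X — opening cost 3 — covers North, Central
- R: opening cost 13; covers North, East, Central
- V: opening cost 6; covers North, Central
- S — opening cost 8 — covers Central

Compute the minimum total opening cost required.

This is a weighted set-cover instance.
The greedy cost-per-new-zone heuristic would pick X and Z for 14, but a cheaper cover exists.
R alone covers North, East, Central — every zone.
Total opening cost: 13.
No cover costs less than 13.

13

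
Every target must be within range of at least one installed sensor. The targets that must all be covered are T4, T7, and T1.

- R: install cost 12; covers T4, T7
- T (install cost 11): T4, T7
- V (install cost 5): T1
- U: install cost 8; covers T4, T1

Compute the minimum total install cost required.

Choose T and V: together they cover T4, T7, T1 — every target.
Total install cost: 11 + 5 = 16.

16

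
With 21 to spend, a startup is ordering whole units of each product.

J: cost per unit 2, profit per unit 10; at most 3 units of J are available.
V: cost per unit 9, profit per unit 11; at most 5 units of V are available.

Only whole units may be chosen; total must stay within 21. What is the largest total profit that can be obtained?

41

3×J and 1×V: cost 15 ≤ 21, profit 3·10 + 1·11 = 41.
1×J and 2×V: cost 20 ≤ 21, profit 1·10 + 2·11 = 32.
Best is 41.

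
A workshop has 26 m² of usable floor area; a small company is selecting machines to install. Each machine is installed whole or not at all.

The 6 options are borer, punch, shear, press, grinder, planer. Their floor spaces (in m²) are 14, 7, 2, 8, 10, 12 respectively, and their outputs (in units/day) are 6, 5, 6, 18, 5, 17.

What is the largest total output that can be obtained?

41

Take shear, press, and planer: floor space 2 + 8 + 12 = 22 ≤ 26, output 6 + 18 + 17 = 41.
No other feasible combination does better.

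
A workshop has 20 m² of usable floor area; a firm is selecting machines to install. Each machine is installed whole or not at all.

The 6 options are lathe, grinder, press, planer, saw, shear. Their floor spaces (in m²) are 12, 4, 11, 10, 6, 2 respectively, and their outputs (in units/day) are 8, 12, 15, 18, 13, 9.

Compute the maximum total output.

43

Allowing fractional choices, the relaxed optimum would be about 48.4, but machines are indivisible.
grinder + planer + saw: floor space 4 + 10 + 6 = 20 ≤ 20, output 12 + 18 + 13 = 43.
planer + saw + shear: floor space 10 + 6 + 2 = 18 ≤ 20, output 18 + 13 + 9 = 40.
grinder + planer + shear: floor space 4 + 10 + 2 = 16 ≤ 20, output 12 + 18 + 9 = 39.
Best is grinder, planer, and saw with total output 43.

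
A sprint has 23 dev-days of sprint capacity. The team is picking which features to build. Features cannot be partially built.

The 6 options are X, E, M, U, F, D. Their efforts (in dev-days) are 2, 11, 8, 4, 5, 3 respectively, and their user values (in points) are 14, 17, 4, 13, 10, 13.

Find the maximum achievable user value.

Take X, E, U, and D: effort 2 + 11 + 4 + 3 = 20 ≤ 23, user value 14 + 17 + 13 + 13 = 57.
No other feasible combination does better.

57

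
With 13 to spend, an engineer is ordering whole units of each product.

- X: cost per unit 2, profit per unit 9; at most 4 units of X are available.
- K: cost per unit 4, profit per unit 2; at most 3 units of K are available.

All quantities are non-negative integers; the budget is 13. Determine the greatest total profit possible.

4×X: cost 8 ≤ 13, profit 4·9 = 36.
4×X and 1×K: cost 12 ≤ 13, profit 4·9 + 1·2 = 38.
Best is 38.

38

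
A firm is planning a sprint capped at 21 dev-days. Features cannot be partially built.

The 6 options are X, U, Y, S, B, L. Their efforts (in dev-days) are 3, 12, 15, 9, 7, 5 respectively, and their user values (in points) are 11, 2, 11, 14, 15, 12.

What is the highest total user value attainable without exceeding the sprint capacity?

41

This is an integer program with binary decision variables.
Take S, B, and L: effort 9 + 7 + 5 = 21 ≤ 21, user value 14 + 15 + 12 = 41.
No other feasible combination does better.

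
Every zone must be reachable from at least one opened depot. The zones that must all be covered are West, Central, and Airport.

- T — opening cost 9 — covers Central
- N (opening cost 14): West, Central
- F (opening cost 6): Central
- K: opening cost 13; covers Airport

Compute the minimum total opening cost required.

27

The greedy cost-per-new-zone heuristic would pick F, K, and N for 33, but a cheaper cover exists.
Choose N and K: together they cover West, Central, Airport — every zone.
Total opening cost: 14 + 13 = 27.
No cover costs less than 27.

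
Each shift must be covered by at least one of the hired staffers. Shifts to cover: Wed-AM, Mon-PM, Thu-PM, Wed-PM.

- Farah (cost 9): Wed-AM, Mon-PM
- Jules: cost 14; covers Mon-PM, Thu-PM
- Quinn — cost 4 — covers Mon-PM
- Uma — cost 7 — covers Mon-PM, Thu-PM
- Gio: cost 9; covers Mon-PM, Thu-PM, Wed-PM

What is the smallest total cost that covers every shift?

This is an integer covering problem.
Choose Farah and Gio: together they cover Wed-AM, Mon-PM, Thu-PM, Wed-PM — every shift.
Total cost: 9 + 9 = 18.

18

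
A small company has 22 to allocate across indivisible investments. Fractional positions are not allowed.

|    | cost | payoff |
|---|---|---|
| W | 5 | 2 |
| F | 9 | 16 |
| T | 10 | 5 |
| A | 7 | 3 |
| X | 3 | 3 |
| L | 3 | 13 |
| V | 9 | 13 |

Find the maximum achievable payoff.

F + A + X + L: cost 9 + 7 + 3 + 3 = 22 ≤ 22, payoff 16 + 3 + 3 + 13 = 35.
F + L + V: cost 9 + 3 + 9 = 21 ≤ 22, payoff 16 + 13 + 13 = 42.
Best is F, L, and V with total payoff 42.

42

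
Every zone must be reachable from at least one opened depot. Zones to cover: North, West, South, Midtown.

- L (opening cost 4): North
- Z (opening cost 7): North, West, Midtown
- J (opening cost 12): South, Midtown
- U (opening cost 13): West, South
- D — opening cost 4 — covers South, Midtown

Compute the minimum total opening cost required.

11

Choose Z and D: together they cover North, West, South, Midtown — every zone.
Total opening cost: 7 + 4 = 11.
No cover costs less than 11.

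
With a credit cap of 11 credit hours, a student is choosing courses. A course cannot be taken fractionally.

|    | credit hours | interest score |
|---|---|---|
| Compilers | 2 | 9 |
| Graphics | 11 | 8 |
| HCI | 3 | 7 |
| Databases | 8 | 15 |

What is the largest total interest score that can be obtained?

Allowing fractional choices, the relaxed optimum would be about 27.2, but courses are indivisible.
Compilers + HCI: credit hours 2 + 3 = 5 ≤ 11, interest score 9 + 7 = 16.
Compilers + Databases: credit hours 2 + 8 = 10 ≤ 11, interest score 9 + 15 = 24.
HCI + Databases: credit hours 3 + 8 = 11 ≤ 11, interest score 7 + 15 = 22.
Best is Compilers and Databases with total interest score 24.

24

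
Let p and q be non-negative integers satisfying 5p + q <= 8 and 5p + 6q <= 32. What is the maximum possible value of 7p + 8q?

40

Relaxing integrality, the LP optimum is 42.88 at (p,q) = (0.64, 4.8), which is not an integer point.
(p,q)=(0,5): 5·0+1·5=5≤8, 5·0+6·5=30≤32, objective 40.
(p,q)=(0,4): 5·0+1·4=4≤8, 5·0+6·4=24≤32, objective 32.
(p,q)=(1,3): 5·1+1·3=8≤8, 5·1+6·3=23≤32, objective 31.
(p,q)=(0,3): 5·0+1·3=3≤8, 5·0+6·3=18≤32, objective 24.
The best lattice point is (0,5), giving 40.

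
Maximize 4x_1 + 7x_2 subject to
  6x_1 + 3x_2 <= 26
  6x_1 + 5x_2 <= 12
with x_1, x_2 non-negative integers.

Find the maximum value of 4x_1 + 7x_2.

14

(x_1,x_2)=(0,2) is feasible, giving 14.
(x_1,x_2)=(1,1) is feasible, giving 11.
(x_1,x_2)=(0,1) is feasible, giving 7.
No feasible integer point exceeds 14.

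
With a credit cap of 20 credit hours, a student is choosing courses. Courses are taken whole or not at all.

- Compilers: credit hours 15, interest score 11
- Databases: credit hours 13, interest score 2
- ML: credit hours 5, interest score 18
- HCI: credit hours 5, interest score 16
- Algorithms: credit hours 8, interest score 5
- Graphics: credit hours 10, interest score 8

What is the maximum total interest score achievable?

42

ML + HCI + Algorithms: credit hours 5 + 5 + 8 = 18 ≤ 20, interest score 18 + 16 + 5 = 39.
ML + HCI: credit hours 5 + 5 = 10 ≤ 20, interest score 18 + 16 = 34.
ML + HCI + Graphics: credit hours 5 + 5 + 10 = 20 ≤ 20, interest score 18 + 16 + 8 = 42.
Best is ML, HCI, and Graphics with total interest score 42.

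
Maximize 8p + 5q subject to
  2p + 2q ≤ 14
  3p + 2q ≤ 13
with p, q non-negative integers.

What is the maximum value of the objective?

34

(p,q)=(3,2): 2·3+2·2=10≤14, 3·3+2·2=13≤13, objective 34.
(p,q)=(4,0): 2·4+2·0=8≤14, 3·4+2·0=12≤13, objective 32.
(p,q)=(2,3): 2·2+2·3=10≤14, 3·2+2·3=12≤13, objective 31.
Maximum is 34 at (p,q)=(3,2).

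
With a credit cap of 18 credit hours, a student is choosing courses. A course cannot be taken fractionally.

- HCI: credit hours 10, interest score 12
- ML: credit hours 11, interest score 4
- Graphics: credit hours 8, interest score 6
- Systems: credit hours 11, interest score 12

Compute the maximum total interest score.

18

HCI + Graphics: credit hours 10 + 8 = 18 ≤ 18, interest score 12 + 6 = 18.
HCI: credit hours 10 ≤ 18, interest score 12.
Best is HCI and Graphics with total interest score 18.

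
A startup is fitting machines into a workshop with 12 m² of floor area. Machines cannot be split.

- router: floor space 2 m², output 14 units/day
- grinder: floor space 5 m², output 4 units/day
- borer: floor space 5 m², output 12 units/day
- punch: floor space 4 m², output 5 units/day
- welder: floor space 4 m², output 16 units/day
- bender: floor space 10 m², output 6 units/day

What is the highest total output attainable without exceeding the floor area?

42

Treat it as a binary knapsack problem.
router + borer + welder: floor space 2 + 5 + 4 = 11 ≤ 12, output 14 + 12 + 16 = 42.
router + grinder + welder: floor space 2 + 5 + 4 = 11 ≤ 12, output 14 + 4 + 16 = 34.
router + punch + welder: floor space 2 + 4 + 4 = 10 ≤ 12, output 14 + 5 + 16 = 35.
Best is router, borer, and welder with total output 42.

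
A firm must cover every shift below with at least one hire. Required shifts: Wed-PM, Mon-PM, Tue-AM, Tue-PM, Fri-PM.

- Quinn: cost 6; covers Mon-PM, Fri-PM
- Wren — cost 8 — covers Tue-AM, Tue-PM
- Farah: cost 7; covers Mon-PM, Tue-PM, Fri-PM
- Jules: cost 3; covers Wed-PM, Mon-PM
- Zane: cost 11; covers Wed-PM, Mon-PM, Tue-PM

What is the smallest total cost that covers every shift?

The greedy cost-per-new-shift heuristic would pick Jules, Farah, and Wren for 18, but a cheaper cover exists.
Choose Quinn, Wren, and Jules: together they cover Wed-PM, Mon-PM, Tue-AM, Tue-PM, Fri-PM — every shift.
Total cost: 6 + 8 + 3 = 17.
No cover costs less than 17.

17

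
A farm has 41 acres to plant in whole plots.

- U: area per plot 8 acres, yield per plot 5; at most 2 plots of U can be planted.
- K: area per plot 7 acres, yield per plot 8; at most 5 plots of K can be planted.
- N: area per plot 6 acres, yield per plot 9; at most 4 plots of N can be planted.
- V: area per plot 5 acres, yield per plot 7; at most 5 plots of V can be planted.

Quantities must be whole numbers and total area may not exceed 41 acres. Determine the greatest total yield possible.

Take 1×K, 4×N, and 2×V: area 41 ≤ 41, yield 1·8 + 4·9 + 2·7 = 58.
N has the best ratio (9/6) and is taken to its limit of 4; remaining capacity is filled optimally with the others.

58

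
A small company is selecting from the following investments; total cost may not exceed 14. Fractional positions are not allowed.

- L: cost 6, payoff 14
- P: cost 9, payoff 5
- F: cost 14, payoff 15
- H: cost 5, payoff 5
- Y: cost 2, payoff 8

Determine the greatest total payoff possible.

27

Allowing fractional choices, the relaxed optimum would be about 28.4, but investments are indivisible.
L + H + Y: cost 6 + 5 + 2 = 13 ≤ 14, payoff 14 + 5 + 8 = 27.
L + Y: cost 6 + 2 = 8 ≤ 14, payoff 14 + 8 = 22.
Best is L, H, and Y with total payoff 27.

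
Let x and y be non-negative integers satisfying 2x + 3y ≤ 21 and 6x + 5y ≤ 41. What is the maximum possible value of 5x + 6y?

42

(x,y)=(0,7): 2·0+3·7=21≤21, 6·0+5·7=35≤41, objective 42.
(x,y)=(1,6): 2·1+3·6=20≤21, 6·1+5·6=36≤41, objective 41.
The best lattice point is (0,7), giving 42.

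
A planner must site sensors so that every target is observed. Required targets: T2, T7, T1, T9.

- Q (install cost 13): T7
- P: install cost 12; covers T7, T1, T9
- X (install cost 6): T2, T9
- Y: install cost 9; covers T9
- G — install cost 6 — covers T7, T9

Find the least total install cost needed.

18

Choose P and X: together they cover T2, T7, T1, T9 — every target.
Total install cost: 12 + 6 = 18.
No cover costs less than 18.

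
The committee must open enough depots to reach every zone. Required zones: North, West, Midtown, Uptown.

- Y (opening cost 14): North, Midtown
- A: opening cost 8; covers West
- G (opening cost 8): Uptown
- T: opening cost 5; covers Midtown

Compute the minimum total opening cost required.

30

This is an integer covering problem.
The greedy cost-per-new-zone heuristic would pick T, A, G, and Y for 35, but a cheaper cover exists.
Choose Y, A, and G: together they cover North, West, Midtown, Uptown — every zone.
Total opening cost: 14 + 8 + 8 = 30.
No cover costs less than 30.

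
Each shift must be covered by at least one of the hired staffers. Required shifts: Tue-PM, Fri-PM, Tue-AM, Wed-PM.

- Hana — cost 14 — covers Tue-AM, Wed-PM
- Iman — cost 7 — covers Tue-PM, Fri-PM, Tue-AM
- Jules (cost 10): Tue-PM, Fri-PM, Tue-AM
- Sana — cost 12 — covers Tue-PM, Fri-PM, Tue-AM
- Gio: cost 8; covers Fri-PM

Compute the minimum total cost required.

21

This is a weighted set-cover instance.
Choose Hana and Iman: together they cover Tue-PM, Fri-PM, Tue-AM, Wed-PM — every shift.
Total cost: 14 + 7 = 21.
No cover costs less than 21.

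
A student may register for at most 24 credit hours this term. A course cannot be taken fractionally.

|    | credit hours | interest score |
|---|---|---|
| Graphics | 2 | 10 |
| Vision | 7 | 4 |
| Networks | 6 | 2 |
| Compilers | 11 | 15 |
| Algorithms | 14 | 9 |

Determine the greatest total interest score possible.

Take Graphics, Vision, and Compilers: credit hours 2 + 7 + 11 = 20 ≤ 24, interest score 10 + 4 + 15 = 29.
No other feasible combination does better.

29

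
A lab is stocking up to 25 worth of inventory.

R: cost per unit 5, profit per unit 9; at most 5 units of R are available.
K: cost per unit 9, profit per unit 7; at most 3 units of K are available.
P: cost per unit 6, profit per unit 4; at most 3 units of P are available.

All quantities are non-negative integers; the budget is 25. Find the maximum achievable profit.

Take 5×R: cost 25 ≤ 25, profit 5·9 = 45.
R has the best ratio (9/5) and is taken to its limit of 5; remaining capacity is filled optimally with the others.

45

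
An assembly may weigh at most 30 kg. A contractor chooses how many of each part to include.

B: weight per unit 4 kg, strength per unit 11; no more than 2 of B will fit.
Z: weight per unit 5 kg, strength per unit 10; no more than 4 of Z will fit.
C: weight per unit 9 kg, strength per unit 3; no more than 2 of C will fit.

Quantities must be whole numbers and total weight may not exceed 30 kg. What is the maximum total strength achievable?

62

2×B and 3×Z: weight 23 ≤ 30, strength 2·11 + 3·10 = 52.
2×B and 4×Z: weight 28 ≤ 30, strength 2·11 + 4·10 = 62.
Best is 62.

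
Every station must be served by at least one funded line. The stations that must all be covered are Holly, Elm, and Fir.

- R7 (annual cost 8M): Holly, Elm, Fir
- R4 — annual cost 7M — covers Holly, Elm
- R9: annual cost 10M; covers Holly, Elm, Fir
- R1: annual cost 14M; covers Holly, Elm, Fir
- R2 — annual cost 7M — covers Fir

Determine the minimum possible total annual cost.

8

R7 alone covers Holly, Elm, Fir — every station.
Total annual cost: 8.
No cover costs less than 8.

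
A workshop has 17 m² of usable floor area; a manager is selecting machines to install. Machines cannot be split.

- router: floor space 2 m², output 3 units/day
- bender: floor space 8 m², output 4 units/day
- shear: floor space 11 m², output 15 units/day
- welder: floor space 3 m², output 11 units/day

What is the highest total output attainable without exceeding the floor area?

This is a 0-1 knapsack instance.
Take router, shear, and welder: floor space 2 + 11 + 3 = 16 ≤ 17, output 3 + 15 + 11 = 29.
No other feasible combination does better.

29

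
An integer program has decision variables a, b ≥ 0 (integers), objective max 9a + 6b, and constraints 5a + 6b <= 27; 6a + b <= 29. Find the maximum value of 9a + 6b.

42

Relaxing integrality, the LP optimum is 45.97 at (a,b) = (4.74, 0.548), which is not an integer point.
(a,b)=(4,1): 5·4+6·1=26≤27, 6·4+1·1=25≤29, objective 42.
(a,b)=(3,2): 5·3+6·2=27≤27, 6·3+1·2=20≤29, objective 39.
(a,b)=(4,0): 5·4+6·0=20≤27, 6·4+1·0=24≤29, objective 36.
The best lattice point is (4,1), giving 42.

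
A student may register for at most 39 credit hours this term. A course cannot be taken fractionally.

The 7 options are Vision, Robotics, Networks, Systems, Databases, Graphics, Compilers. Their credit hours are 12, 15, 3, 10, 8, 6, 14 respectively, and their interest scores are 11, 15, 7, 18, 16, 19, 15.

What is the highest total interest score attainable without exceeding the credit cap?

71

Take Vision, Networks, Systems, Databases, and Graphics: credit hours 12 + 3 + 10 + 8 + 6 = 39 ≤ 39, interest score 11 + 7 + 18 + 16 + 19 = 71.
No other feasible combination does better.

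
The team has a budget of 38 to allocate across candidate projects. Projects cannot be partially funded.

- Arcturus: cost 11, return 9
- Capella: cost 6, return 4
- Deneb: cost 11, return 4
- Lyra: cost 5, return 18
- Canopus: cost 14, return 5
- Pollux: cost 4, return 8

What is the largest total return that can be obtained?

This is an integer program with binary decision variables.
Arcturus + Capella + Deneb + Lyra + Pollux: cost 11 + 6 + 11 + 5 + 4 = 37 ≤ 38, return 9 + 4 + 4 + 18 + 8 = 43.
Arcturus + Lyra + Canopus + Pollux: cost 11 + 5 + 14 + 4 = 34 ≤ 38, return 9 + 18 + 5 + 8 = 40.
Arcturus + Capella + Lyra + Pollux: cost 11 + 6 + 5 + 4 = 26 ≤ 38, return 9 + 4 + 18 + 8 = 39.
Best is Arcturus, Capella, Deneb, Lyra, and Pollux with total return 43.

43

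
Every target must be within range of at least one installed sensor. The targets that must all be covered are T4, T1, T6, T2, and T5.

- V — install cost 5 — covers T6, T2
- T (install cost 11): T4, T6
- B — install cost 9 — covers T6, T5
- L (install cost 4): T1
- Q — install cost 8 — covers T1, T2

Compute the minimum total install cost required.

28

The greedy cost-per-new-target heuristic would pick V, L, B, and T for 29, but a cheaper cover exists.
Choose T, B, and Q: together they cover T4, T1, T6, T2, T5 — every target.
Total install cost: 11 + 9 + 8 = 28.
No cover costs less than 28.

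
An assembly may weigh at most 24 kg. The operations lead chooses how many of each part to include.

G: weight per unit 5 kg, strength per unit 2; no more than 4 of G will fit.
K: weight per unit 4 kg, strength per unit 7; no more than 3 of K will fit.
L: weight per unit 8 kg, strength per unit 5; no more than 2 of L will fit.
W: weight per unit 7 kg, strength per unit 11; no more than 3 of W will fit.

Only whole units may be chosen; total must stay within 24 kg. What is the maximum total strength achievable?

36

2×K and 2×W: weight 22 ≤ 24, strength 2·7 + 2·11 = 36.
1×G, 3×K, and 1×W: weight 24 ≤ 24, strength 1·2 + 3·7 + 1·11 = 34.
Best is 36.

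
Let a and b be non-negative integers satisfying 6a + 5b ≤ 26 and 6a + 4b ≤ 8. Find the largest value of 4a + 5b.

10

(a,b)=(0,2): 6·0+5·2=10≤26, 6·0+4·2=8≤8, objective 10.
(a,b)=(0,1): 6·0+5·1=5≤26, 6·0+4·1=4≤8, objective 5.
The best lattice point is (0,2), giving 10.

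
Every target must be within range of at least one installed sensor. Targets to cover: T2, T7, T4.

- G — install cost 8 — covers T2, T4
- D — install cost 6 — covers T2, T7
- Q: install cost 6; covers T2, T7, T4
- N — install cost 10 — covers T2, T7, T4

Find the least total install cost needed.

This is an integer covering problem.
Q alone covers T2, T7, T4 — every target.
Total install cost: 6.
No cover costs less than 6.

6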